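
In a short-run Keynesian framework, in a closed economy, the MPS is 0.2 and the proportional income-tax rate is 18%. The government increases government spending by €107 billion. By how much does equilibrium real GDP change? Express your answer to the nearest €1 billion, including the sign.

MPC = 1 − MPS = 1 − 0.2 = 0.8.
Government-spending multiplier = 1/(1 − c(1−t)) = 1/(1 − 0.8×0.82) = 1/0.344 ≈ 2.907.
ΔY = k × ΔG = (+€107 billion) / 0.344 ≈ +€311 billion.

+€311 billion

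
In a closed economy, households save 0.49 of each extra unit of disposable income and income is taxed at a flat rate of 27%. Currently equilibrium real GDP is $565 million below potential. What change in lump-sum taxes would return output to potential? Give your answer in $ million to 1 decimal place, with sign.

MPC = 1 − MPS = 1 − 0.49 = 0.51.
Spending multiplier = 1/(1 − c(1−t)) = 1/(1 − 0.51×0.73) = 1/0.6277 ≈ 1.593.
Tax multiplier = −c·k = −0.51/0.6277 ≈ −0.812. Need ΔY = +$565 million, so ΔT = ΔY/(−c·k) = −(+$565 million) × 0.6277 / 0.51 ≈ −$695.4 million.
The government should cut lump-sum taxes by $695.4 million.

−$695.4 million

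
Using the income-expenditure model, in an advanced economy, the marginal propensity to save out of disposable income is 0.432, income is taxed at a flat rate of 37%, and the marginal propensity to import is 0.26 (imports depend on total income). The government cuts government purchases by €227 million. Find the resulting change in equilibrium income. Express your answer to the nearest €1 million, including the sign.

−€252 million

MPC = 1 − MPS = 1 − 0.432 = 0.568.
Government-spending multiplier = 1/(1 − c(1−t) + m) = 1/(1 − 0.568×0.63 + 0.26) = 1/0.90216 ≈ 1.108.
ΔY = k × ΔG = (−€227 million) / 0.90216 ≈ −€252 million.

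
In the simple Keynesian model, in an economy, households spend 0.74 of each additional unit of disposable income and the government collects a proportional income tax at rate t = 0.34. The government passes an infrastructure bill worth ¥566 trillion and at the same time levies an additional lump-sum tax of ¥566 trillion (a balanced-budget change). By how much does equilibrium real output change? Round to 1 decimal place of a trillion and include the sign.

Expenditure multiplier = 1/(1 − c(1−t)) = 1/(1 − 0.74×0.66) = 1/0.5116 ≈ 1.955.
ΔG contributes k·ΔG = (+¥566 trillion) / 0.5116 ≈ +¥1,106.3 trillion.
ΔT of +¥566 trillion changes first-round spending by −c·ΔT = −¥418.84 trillion, contributing k·(−c·ΔT) = (−¥418.84 trillion) / 0.5116 ≈ −¥818.7 trillion.
Net ΔY = k(ΔG − c·ΔT) = (+¥147.16 trillion) / 0.5116 ≈ +¥287.6 trillion.

+¥287.6 trillion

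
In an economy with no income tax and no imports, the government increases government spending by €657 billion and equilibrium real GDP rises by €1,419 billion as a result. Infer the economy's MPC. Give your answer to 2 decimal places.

Implied spending multiplier k = ΔY/ΔG = 1,419/657 ≈ 2.1598.
Since k = 1/(1 − MPC), MPC = 1 − 1/k = 1 − ΔG/ΔY = 1 − 657/1,419 ≈ 0.54.

0.54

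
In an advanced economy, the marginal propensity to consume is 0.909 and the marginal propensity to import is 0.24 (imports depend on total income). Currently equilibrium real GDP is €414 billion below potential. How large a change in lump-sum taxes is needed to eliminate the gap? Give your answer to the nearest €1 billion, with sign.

−€151 billion

Spending multiplier = 1/(1 − c + m) = 1/(1 − 0.909 + 0.24) = 1/0.331 ≈ 3.021.
Tax multiplier = −c·k = −0.909/0.331 ≈ −2.746. Need ΔY = +€414 billion, so ΔT = ΔY/(−c·k) = −(+€414 billion) × 0.331 / 0.909 ≈ −€151 billion.
The government should cut lump-sum taxes by €151 billion.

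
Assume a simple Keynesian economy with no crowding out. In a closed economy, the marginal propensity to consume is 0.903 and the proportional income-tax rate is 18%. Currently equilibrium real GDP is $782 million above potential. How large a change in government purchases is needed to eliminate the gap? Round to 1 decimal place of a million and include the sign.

Spending multiplier = 1/(1 − c(1−t)) = 1/(1 − 0.903×0.82) = 1/0.25954 ≈ 3.853.
Need ΔY = −$782 million, so ΔG = ΔY/k = (−$782 million) × 0.25954 ≈ −$203 million.
The government should cut government purchases by $203 million.

−$203.0 million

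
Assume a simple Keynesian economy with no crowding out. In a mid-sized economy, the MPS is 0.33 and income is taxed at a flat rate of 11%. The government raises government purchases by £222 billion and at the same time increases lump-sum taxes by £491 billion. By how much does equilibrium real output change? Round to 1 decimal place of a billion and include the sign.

−£265.0 billion

MPC = 1 − MPS = 1 − 0.33 = 0.67.
Expenditure multiplier = 1/(1 − c(1−t)) = 1/(1 − 0.67×0.89) = 1/0.4037 ≈ 2.477.
ΔG contributes k·ΔG = (+£222 billion) / 0.4037 ≈ +£549.9 billion.
ΔT of +£491 billion changes first-round spending by −c·ΔT = −£328.97 billion, contributing k·(−c·ΔT) = (−£328.97 billion) / 0.4037 ≈ −£814.9 billion.
Net ΔY = k(ΔG − c·ΔT) = (−£106.97 billion) / 0.4037 ≈ −£265 billion.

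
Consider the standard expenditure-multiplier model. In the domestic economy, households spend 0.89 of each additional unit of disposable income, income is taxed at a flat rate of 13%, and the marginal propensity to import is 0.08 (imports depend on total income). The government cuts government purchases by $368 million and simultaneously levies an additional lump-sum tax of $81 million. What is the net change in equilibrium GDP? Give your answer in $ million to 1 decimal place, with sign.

Expenditure multiplier = 1/(1 − c(1−t) + m) = 1/(1 − 0.89×0.87 + 0.08) = 1/0.3057 ≈ 3.271.
ΔG contributes k·ΔG = (−$368 million) / 0.3057 ≈ −$1,203.8 million.
ΔT of +$81 million changes first-round spending by −c·ΔT = −$72.09 million, contributing k·(−c·ΔT) = (−$72.09 million) / 0.3057 ≈ −$235.8 million.
Net ΔY = k(ΔG − c·ΔT) = (−$440.09 million) / 0.3057 ≈ −$1,439.6 million.

−$1,439.6 million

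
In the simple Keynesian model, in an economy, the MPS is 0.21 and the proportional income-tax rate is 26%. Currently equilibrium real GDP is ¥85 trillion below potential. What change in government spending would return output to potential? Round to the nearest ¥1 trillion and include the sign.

MPC = 1 − MPS = 1 − 0.21 = 0.79.
Spending multiplier = 1/(1 − c(1−t)) = 1/(1 − 0.79×0.74) = 1/0.4154 ≈ 2.407.
Need ΔY = +¥85 trillion, so ΔG = ΔY/k = (+¥85 trillion) × 0.4154 ≈ +¥35 trillion.
The government should increase government spending by ¥35 trillion.

+¥35 trillion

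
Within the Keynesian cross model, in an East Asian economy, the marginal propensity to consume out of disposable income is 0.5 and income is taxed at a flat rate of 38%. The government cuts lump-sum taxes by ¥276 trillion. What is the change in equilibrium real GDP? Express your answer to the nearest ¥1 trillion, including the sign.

A lump-sum tax change of −¥276 trillion shifts disposable income by +¥276 trillion; first-round consumption changes by −c × ΔT = −0.5 × (−¥276 trillion) = +¥138 trillion.
Expenditure multiplier = 1/(1 − c(1−t)) = 1/(1 − 0.5×0.62) = 1/0.69 ≈ 1.449.
The tax multiplier is −c × k ≈ −0.725, so ΔY = k × (−c·ΔT) = (+¥138 trillion) / 0.69 = +¥200 trillion.

+¥200 trillion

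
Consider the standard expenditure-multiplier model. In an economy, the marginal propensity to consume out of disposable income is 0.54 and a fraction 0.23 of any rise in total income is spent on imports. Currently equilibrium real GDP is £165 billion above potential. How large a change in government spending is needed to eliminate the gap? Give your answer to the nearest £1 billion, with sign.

Spending multiplier = 1/(1 − c + m) = 1/(1 − 0.54 + 0.23) = 1/0.69 ≈ 1.449.
Need ΔY = −£165 billion, so ΔG = ΔY/k = (−£165 billion) × 0.69 ≈ −£114 billion.
The government should cut government spending by £114 billion.

−£114 billion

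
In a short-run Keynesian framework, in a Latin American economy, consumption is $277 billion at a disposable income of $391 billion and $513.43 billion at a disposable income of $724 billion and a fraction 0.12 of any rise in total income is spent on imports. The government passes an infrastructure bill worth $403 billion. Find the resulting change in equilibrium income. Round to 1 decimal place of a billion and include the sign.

+$982.9 billion

MPC = ΔC/ΔYd = (513.43 − 277)/(724 − 391) = 236.43/333 = 0.71.
Spending multiplier = 1/(1 − c + m) = 1/(1 − 0.71 + 0.12) = 1/0.41 ≈ 2.439.
ΔY = k × ΔG = (+$403 billion) / 0.41 ≈ +$982.9 billion.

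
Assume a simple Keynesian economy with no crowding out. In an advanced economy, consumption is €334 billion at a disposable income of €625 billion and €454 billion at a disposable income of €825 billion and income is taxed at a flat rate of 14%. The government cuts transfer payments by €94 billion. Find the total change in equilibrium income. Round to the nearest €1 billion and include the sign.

MPC = ΔC/ΔYd = (454 − 334)/(825 − 625) = 120/200 = 0.6.
The transfer change shifts disposable income by −€94 billion, so first-round consumption changes by c·ΔTR = 0.6 × (−€94 billion) = −€56.4 billion.
Expenditure multiplier = 1/(1 − c(1−t)) = 1/(1 − 0.6×0.86) = 1/0.484 ≈ 2.066.
The transfer multiplier is c × k ≈ 1.24, so ΔY = k × (c·ΔTR) = (−€56.4 billion) / 0.484 ≈ −€117 billion.

−€117 billion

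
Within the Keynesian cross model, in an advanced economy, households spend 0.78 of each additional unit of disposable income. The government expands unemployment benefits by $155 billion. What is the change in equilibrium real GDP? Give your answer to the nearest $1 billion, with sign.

The transfer change shifts disposable income by +$155 billion, so first-round consumption changes by c·ΔTR = 0.78 × (+$155 billion) = +$120.9 billion.
Expenditure multiplier = 1/(1 − MPC) = 1/(1 − 0.78) = 1/0.22 ≈ 4.545.
The transfer multiplier is c × k ≈ 3.545, so ΔY = k × (c·ΔTR) = (+$120.9 billion) / 0.22 ≈ +$550 billion.

+$550 billion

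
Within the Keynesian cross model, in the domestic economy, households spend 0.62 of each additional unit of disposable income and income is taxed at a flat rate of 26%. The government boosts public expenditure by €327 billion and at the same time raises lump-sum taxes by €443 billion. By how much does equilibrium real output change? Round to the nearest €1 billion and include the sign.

+€97 billion

Expenditure multiplier = 1/(1 − c(1−t)) = 1/(1 − 0.62×0.74) = 1/0.5412 ≈ 1.848.
ΔG contributes k·ΔG = (+€327 billion) / 0.5412 ≈ +€604.2 billion.
ΔT of +€443 billion changes first-round spending by −c·ΔT = −€274.66 billion, contributing k·(−c·ΔT) = (−€274.66 billion) / 0.5412 ≈ −€507.5 billion.
Net ΔY = k(ΔG − c·ΔT) = (+€52.34 billion) / 0.5412 ≈ +€97 billion.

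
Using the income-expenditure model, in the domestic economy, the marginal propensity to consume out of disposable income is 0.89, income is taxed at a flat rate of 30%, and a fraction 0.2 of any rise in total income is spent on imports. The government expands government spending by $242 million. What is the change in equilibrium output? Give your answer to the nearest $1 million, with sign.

Government-spending multiplier = 1/(1 − c(1−t) + m) = 1/(1 − 0.89×0.7 + 0.2) = 1/0.577 ≈ 1.733.
ΔY = k × ΔG = (+$242 million) / 0.577 ≈ +$419 million.

+$419 million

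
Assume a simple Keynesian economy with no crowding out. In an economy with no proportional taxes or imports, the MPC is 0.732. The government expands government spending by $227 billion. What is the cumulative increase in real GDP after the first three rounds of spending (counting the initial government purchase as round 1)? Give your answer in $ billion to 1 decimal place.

Round 1 adds ΔG = $227 billion; each later round is MPC = 0.732 times the previous.
After 3 rounds: 227 + 166.164 + 121.632048 = ΔG·(1 − c^3)/(1 − c) = 227 × (1 − 0.392223168)/0.268 ≈ $514.8 billion.

$514.8 billion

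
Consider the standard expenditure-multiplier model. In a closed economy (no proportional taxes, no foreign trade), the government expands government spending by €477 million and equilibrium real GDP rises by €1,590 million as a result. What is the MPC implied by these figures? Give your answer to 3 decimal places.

Implied spending multiplier k = ΔY/ΔG = 1,590/477 ≈ 3.3333.
Since k = 1/(1 − MPC), MPC = 1 − 1/k = 1 − ΔG/ΔY = 1 − 477/1,590 = 0.700.

0.700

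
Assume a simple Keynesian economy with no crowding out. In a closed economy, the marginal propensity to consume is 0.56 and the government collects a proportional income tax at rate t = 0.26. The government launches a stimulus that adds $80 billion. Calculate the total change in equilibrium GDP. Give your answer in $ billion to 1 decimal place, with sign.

+$136.6 billion

Spending multiplier = 1/(1 − c(1−t)) = 1/(1 − 0.56×0.74) = 1/0.5856 ≈ 1.708.
ΔY = k × ΔG = (+$80 billion) / 0.5856 ≈ +$136.6 billion.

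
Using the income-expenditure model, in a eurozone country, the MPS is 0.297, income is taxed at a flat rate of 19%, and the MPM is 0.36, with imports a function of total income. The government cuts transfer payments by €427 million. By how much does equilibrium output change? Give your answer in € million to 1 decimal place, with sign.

−€379.7 million

MPC = 1 − MPS = 1 − 0.297 = 0.703.
The transfer change shifts disposable income by −€427 million, so first-round consumption changes by c·ΔTR = 0.703 × (−€427 million) = −€300.181 million.
Expenditure multiplier = 1/(1 − c(1−t) + m) = 1/(1 − 0.703×0.81 + 0.36) = 1/0.79057 ≈ 1.265.
The transfer multiplier is c × k ≈ 0.889, so ΔY = k × (c·ΔTR) = (−€300.181 million) / 0.79057 ≈ −€379.7 million.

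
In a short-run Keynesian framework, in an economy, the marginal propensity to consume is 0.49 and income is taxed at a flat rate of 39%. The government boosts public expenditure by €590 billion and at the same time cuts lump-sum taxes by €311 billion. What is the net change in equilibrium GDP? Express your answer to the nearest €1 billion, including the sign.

+€1,059 billion

Expenditure multiplier = 1/(1 − c(1−t)) = 1/(1 − 0.49×0.61) = 1/0.7011 ≈ 1.426.
ΔG contributes k·ΔG = (+€590 billion) / 0.7011 ≈ +€841.5 billion.
ΔT of −€311 billion changes first-round spending by −c·ΔT = +€152.39 billion, contributing k·(−c·ΔT) = (+€152.39 billion) / 0.7011 ≈ +€217.4 billion.
Net ΔY = k(ΔG − c·ΔT) = (+€742.39 billion) / 0.7011 ≈ +€1,059 billion.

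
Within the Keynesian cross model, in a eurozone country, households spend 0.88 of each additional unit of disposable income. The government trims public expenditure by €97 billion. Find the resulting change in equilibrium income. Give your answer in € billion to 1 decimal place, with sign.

Spending multiplier = 1/(1 − MPC) = 1/(1 − 0.88) = 1/0.12 ≈ 8.333.
ΔY = k × ΔG = (−€97 billion) / 0.12 ≈ −€808.3 billion.

−€808.3 billion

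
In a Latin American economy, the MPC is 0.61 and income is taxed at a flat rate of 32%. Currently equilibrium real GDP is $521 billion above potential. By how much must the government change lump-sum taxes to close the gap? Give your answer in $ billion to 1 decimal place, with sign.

Spending multiplier = 1/(1 − c(1−t)) = 1/(1 − 0.61×0.68) = 1/0.5852 ≈ 1.709.
Tax multiplier = −c·k = −0.61/0.5852 ≈ −1.042. Need ΔY = −$521 billion, so ΔT = ΔY/(−c·k) = −(−$521 billion) × 0.5852 / 0.61 ≈ +$499.8 billion.
The government should raise lump-sum taxes by $499.8 billion.

+$499.8 billion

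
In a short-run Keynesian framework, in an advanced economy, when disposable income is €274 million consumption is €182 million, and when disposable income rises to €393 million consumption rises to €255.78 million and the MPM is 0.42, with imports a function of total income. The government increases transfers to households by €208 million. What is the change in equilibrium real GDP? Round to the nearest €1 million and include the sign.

MPC = ΔC/ΔYd = (255.78 − 182)/(393 − 274) = 73.78/119 = 0.62.
The transfer change shifts disposable income by +€208 million, so first-round consumption changes by c·ΔTR = 0.62 × (+€208 million) = +€128.96 million.
Expenditure multiplier = 1/(1 − c + m) = 1/(1 − 0.62 + 0.42) = 1/0.8 = 1.25.
The transfer multiplier is c × k = 0.775, so ΔY = k × (c·ΔTR) = (+€128.96 million) / 0.8 ≈ +€161 million.

+€161 million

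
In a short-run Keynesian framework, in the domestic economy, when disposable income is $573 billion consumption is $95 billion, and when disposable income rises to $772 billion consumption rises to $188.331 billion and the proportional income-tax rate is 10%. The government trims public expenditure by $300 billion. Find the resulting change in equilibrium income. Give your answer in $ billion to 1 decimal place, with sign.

MPC = ΔC/ΔYd = (188.331 − 95)/(772 − 573) = 93.331/199 = 0.469.
Spending multiplier = 1/(1 − c(1−t)) = 1/(1 − 0.469×0.9) = 1/0.5779 ≈ 1.73.
ΔY = k × ΔG = (−$300 billion) / 0.5779 ≈ −$519.1 billion.

−$519.1 billion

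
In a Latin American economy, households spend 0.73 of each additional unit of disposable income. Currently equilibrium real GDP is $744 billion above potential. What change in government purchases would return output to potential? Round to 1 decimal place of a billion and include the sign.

Spending multiplier = 1/(1 − MPC) = 1/(1 − 0.73) = 1/0.27 ≈ 3.704.
Need ΔY = −$744 billion, so ΔG = ΔY/k = (−$744 billion) × 0.27 ≈ −$200.9 billion.
The government should cut government purchases by $200.9 billion.

−$200.9 billion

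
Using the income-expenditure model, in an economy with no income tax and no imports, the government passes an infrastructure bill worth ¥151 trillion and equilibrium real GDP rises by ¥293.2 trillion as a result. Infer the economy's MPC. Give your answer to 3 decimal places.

0.485

Implied spending multiplier k = ΔY/ΔG = 293.2/151 ≈ 1.9417.
Since k = 1/(1 − MPC), MPC = 1 − 1/k = 1 − ΔG/ΔY = 1 − 151/293.2 ≈ 0.485.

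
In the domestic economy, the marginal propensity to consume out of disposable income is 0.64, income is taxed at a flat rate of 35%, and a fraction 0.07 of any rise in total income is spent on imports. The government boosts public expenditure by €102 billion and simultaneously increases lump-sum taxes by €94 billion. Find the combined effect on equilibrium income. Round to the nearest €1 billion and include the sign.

Expenditure multiplier = 1/(1 − c(1−t) + m) = 1/(1 − 0.64×0.65 + 0.07) = 1/0.654 ≈ 1.529.
ΔG contributes k·ΔG = (+€102 billion) / 0.654 ≈ +€156 billion.
ΔT of +€94 billion changes first-round spending by −c·ΔT = −€60.16 billion, contributing k·(−c·ΔT) = (−€60.16 billion) / 0.654 ≈ −€92 billion.
Net ΔY = k(ΔG − c·ΔT) = (+€41.84 billion) / 0.654 ≈ +€64 billion.

+€64 billion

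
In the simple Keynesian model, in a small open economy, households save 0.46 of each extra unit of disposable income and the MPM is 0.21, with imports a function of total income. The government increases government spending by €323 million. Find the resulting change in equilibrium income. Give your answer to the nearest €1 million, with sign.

MPC = 1 − MPS = 1 − 0.46 = 0.54.
Expenditure multiplier = 1/(1 − c + m) = 1/(1 − 0.54 + 0.21) = 1/0.67 ≈ 1.493.
ΔY = k × ΔG = (+€323 million) / 0.67 ≈ +€482 million.

+€482 million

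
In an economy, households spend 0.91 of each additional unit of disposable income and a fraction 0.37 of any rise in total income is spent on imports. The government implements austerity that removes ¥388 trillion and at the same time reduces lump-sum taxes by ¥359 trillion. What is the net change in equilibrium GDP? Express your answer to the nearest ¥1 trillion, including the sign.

−¥133 trillion

Expenditure multiplier = 1/(1 − c + m) = 1/(1 − 0.91 + 0.37) = 1/0.46 ≈ 2.174.
ΔG contributes k·ΔG = (−¥388 trillion) / 0.46 ≈ −¥843.5 trillion.
ΔT of −¥359 trillion changes first-round spending by −c·ΔT = +¥326.69 trillion, contributing k·(−c·ΔT) = (+¥326.69 trillion) / 0.46 ≈ +¥710.2 trillion.
Net ΔY = k(ΔG − c·ΔT) = (−¥61.31 trillion) / 0.46 ≈ −¥133 trillion.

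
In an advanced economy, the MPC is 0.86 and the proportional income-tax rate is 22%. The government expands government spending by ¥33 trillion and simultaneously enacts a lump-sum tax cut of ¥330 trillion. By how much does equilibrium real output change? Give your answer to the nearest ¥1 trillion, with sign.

Expenditure multiplier = 1/(1 − c(1−t)) = 1/(1 − 0.86×0.78) = 1/0.3292 ≈ 3.038.
ΔG contributes k·ΔG = (+¥33 trillion) / 0.3292 ≈ +¥100.2 trillion.
ΔT of −¥330 trillion changes first-round spending by −c·ΔT = +¥283.8 trillion, contributing k·(−c·ΔT) = (+¥283.8 trillion) / 0.3292 ≈ +¥862.1 trillion.
Net ΔY = k(ΔG − c·ΔT) = (+¥316.8 trillion) / 0.3292 ≈ +¥962 trillion.

+¥962 trillion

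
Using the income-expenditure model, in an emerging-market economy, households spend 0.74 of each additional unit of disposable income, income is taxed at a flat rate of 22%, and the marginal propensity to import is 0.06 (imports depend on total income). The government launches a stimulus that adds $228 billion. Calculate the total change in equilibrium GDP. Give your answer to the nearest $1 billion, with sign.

Government-spending multiplier = 1/(1 − c(1−t) + m) = 1/(1 − 0.74×0.78 + 0.06) = 1/0.4828 ≈ 2.071.
ΔY = k × ΔG = (+$228 billion) / 0.4828 ≈ +$472 billion.

+$472 billion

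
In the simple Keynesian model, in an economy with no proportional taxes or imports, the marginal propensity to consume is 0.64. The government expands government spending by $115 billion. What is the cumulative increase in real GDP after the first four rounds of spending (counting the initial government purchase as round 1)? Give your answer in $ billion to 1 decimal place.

Round 1 adds ΔG = $115 billion; each later round is MPC = 0.64 times the previous.
After 4 rounds: 115 + 73.6 + 47.104 + 30.14656 = ΔG·(1 − c^4)/(1 − c) = 115 × (1 − 0.16777216)/0.36 ≈ $265.9 billion.

$265.9 billion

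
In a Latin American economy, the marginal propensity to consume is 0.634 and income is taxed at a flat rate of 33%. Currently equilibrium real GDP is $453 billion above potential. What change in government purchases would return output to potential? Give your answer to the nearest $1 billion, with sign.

−$261 billion

Spending multiplier = 1/(1 − c(1−t)) = 1/(1 − 0.634×0.67) = 1/0.57522 ≈ 1.738.
Need ΔY = −$453 billion, so ΔG = ΔY/k = (−$453 billion) × 0.57522 ≈ −$261 billion.
The government should cut government purchases by $261 billion.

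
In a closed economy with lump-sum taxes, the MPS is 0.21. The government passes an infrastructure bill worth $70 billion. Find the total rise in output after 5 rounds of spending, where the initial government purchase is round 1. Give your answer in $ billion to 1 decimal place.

$230.8 billion

MPC = 1 − MPS = 1 − 0.21 = 0.79.
Round 1 adds ΔG = $70 billion; each later round is MPC = 0.79 times the previous.
After 5 rounds: 70 + 55.3 + 43.687 + 34.51273 + 27.2650567 = ΔG·(1 − c^5)/(1 − c) = 70 × (1 − 0.3077056399)/0.21 ≈ $230.8 billion.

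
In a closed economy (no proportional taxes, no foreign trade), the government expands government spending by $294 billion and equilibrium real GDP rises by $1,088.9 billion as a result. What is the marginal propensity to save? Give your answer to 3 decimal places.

Implied spending multiplier k = ΔY/ΔG = 1,088.9/294 ≈ 3.7037.
Since k = 1/(1 − MPC), MPC = 1 − 1/k = 1 − ΔG/ΔY = 1 − 294/1,088.9 ≈ 0.730.
MPS = 1 − MPC = 0.270.

0.270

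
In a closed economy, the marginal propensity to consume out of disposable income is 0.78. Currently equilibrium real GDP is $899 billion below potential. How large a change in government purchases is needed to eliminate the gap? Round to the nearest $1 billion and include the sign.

+$198 billion

Spending multiplier = 1/(1 − MPC) = 1/(1 − 0.78) = 1/0.22 ≈ 4.545.
Need ΔY = +$899 billion, so ΔG = ΔY/k = (+$899 billion) × 0.22 ≈ +$198 billion.
The government should increase government purchases by $198 billion.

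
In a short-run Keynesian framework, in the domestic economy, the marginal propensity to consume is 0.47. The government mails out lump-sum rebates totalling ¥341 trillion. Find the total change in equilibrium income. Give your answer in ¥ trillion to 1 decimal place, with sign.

A lump-sum tax change of −¥341 trillion shifts disposable income by +¥341 trillion; first-round consumption changes by −c × ΔT = −0.47 × (−¥341 trillion) = +¥160.27 trillion.
Expenditure multiplier = 1/(1 − MPC) = 1/(1 − 0.47) = 1/0.53 ≈ 1.887.
The tax multiplier is −c × k ≈ −0.887, so ΔY = k × (−c·ΔT) = (+¥160.27 trillion) / 0.53 ≈ +¥302.4 trillion.

+¥302.4 trillion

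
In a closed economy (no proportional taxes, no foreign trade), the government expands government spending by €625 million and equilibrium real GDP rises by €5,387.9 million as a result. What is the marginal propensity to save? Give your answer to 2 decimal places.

0.12

Implied spending multiplier k = ΔY/ΔG = 5,387.9/625 ≈ 8.6206.
Since k = 1/(1 − MPC), MPC = 1 − 1/k = 1 − ΔG/ΔY = 1 − 625/5,387.9 ≈ 0.88.
MPS = 1 − MPC = 0.12.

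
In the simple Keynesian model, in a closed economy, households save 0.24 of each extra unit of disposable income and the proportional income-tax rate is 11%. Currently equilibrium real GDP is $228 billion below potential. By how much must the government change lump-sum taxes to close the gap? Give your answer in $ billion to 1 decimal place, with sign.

−$97.1 billion

MPC = 1 − MPS = 1 − 0.24 = 0.76.
Spending multiplier = 1/(1 − c(1−t)) = 1/(1 − 0.76×0.89) = 1/0.3236 ≈ 3.09.
Tax multiplier = −c·k = −0.76/0.3236 ≈ −2.349. Need ΔY = +$228 billion, so ΔT = ΔY/(−c·k) = −(+$228 billion) × 0.3236 / 0.76 ≈ −$97.1 billion.
The government should cut lump-sum taxes by $97.1 billion.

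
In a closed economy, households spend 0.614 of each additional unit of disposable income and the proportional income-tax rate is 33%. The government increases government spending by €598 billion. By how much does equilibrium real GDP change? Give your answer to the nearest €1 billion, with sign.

Spending multiplier = 1/(1 − c(1−t)) = 1/(1 − 0.614×0.67) = 1/0.58862 ≈ 1.699.
ΔY = k × ΔG = (+€598 billion) / 0.58862 ≈ +€1,016 billion.

+€1,016 billion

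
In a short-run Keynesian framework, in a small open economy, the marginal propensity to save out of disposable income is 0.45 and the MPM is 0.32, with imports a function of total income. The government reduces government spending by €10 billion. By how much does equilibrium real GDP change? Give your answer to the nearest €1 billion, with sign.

MPC = 1 − MPS = 1 − 0.45 = 0.55.
Expenditure multiplier = 1/(1 − c + m) = 1/(1 − 0.55 + 0.32) = 1/0.77 ≈ 1.299.
ΔY = k × ΔG = (−€10 billion) / 0.77 ≈ −€13 billion.

−€13 billion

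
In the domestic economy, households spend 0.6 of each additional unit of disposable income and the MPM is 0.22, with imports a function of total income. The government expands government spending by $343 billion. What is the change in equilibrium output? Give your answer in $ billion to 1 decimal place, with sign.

Spending multiplier = 1/(1 − c + m) = 1/(1 − 0.6 + 0.22) = 1/0.62 ≈ 1.613.
ΔY = k × ΔG = (+$343 billion) / 0.62 ≈ +$553.2 billion.

+$553.2 billion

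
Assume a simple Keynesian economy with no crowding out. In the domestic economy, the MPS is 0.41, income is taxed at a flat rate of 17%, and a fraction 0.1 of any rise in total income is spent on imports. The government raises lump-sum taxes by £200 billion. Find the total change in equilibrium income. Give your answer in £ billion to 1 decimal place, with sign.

MPC = 1 − MPS = 1 − 0.41 = 0.59.
A lump-sum tax change of +£200 billion shifts disposable income by −£200 billion; first-round consumption changes by −c × ΔT = −0.59 × (+£200 billion) = −£118 billion.
Expenditure multiplier = 1/(1 − c(1−t) + m) = 1/(1 − 0.59×0.83 + 0.1) = 1/0.6103 ≈ 1.639.
The tax multiplier is −c × k ≈ −0.967, so ΔY = k × (−c·ΔT) = (−£118 billion) / 0.6103 ≈ −£193.3 billion.

−£193.3 billion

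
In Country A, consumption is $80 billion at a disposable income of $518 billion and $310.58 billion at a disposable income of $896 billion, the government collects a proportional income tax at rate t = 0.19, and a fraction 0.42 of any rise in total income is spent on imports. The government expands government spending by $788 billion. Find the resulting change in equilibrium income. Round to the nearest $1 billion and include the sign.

+$851 billion

MPC = ΔC/ΔYd = (310.58 − 80)/(896 − 518) = 230.58/378 = 0.61.
Spending multiplier = 1/(1 − c(1−t) + m) = 1/(1 − 0.61×0.81 + 0.42) = 1/0.9259 ≈ 1.08.
ΔY = k × ΔG = (+$788 billion) / 0.9259 ≈ +$851 billion.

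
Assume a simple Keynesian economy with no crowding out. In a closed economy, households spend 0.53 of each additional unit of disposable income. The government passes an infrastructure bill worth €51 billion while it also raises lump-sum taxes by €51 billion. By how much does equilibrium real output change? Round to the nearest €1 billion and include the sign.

Expenditure multiplier = 1/(1 − MPC) = 1/(1 − 0.53) = 1/0.47 ≈ 2.128.
ΔG contributes k·ΔG = (+€51 billion) / 0.47 ≈ +€108.5 billion.
ΔT of +€51 billion changes first-round spending by −c·ΔT = −€27.03 billion, contributing k·(−c·ΔT) = (−€27.03 billion) / 0.47 ≈ −€57.5 billion.
With ΔG = ΔT and no other leakages, the balanced-budget multiplier is 1, so ΔY = ΔG = +€51 billion.

+€51 billion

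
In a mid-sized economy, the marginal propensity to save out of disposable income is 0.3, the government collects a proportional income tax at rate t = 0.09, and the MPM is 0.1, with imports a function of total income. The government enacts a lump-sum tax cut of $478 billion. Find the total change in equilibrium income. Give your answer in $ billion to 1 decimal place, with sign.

MPC = 1 − MPS = 1 − 0.3 = 0.7.
A lump-sum tax change of −$478 billion shifts disposable income by +$478 billion; first-round consumption changes by −c × ΔT = −0.7 × (−$478 billion) = +$334.6 billion.
Expenditure multiplier = 1/(1 − c(1−t) + m) = 1/(1 − 0.7×0.91 + 0.1) = 1/0.463 ≈ 2.16.
The tax multiplier is −c × k ≈ −1.512, so ΔY = k × (−c·ΔT) = (+$334.6 billion) / 0.463 ≈ +$722.7 billion.

+$722.7 billion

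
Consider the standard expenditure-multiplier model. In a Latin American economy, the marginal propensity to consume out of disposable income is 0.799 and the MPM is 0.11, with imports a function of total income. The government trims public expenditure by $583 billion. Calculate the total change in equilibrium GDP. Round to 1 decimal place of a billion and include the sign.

−$1,874.6 billion

Government-spending multiplier = 1/(1 − c + m) = 1/(1 − 0.799 + 0.11) = 1/0.311 ≈ 3.215.
ΔY = k × ΔG = (−$583 billion) / 0.311 ≈ −$1,874.6 billion.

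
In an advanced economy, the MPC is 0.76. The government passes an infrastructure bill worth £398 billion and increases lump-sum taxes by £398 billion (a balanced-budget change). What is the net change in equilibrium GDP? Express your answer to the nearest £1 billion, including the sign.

Expenditure multiplier = 1/(1 − MPC) = 1/(1 − 0.76) = 1/0.24 ≈ 4.167.
ΔG contributes k·ΔG = (+£398 billion) / 0.24 ≈ +£1,658.3 billion.
ΔT of +£398 billion changes first-round spending by −c·ΔT = −£302.48 billion, contributing k·(−c·ΔT) = (−£302.48 billion) / 0.24 ≈ −£1,260.3 billion.
With ΔG = ΔT and no other leakages, the balanced-budget multiplier is 1, so ΔY = ΔG = +£398 billion.

+£398 billion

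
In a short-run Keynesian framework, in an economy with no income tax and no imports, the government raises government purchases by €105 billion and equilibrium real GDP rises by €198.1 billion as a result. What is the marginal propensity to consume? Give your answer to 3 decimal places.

Implied spending multiplier k = ΔY/ΔG = 198.1/105 ≈ 1.8867.
Since k = 1/(1 − MPC), MPC = 1 − 1/k = 1 − ΔG/ΔY = 1 − 105/198.1 ≈ 0.470.

0.470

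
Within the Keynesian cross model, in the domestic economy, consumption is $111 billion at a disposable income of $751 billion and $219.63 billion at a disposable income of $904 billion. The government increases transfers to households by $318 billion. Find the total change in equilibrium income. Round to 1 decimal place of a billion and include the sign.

+$778.6 billion

MPC = ΔC/ΔYd = (219.63 − 111)/(904 − 751) = 108.63/153 = 0.71.
The transfer change shifts disposable income by +$318 billion, so first-round consumption changes by c·ΔTR = 0.71 × (+$318 billion) = +$225.78 billion.
Expenditure multiplier = 1/(1 − MPC) = 1/(1 − 0.71) = 1/0.29 ≈ 3.448.
The transfer multiplier is c × k ≈ 2.448, so ΔY = k × (c·ΔTR) = (+$225.78 billion) / 0.29 ≈ +$778.6 billion.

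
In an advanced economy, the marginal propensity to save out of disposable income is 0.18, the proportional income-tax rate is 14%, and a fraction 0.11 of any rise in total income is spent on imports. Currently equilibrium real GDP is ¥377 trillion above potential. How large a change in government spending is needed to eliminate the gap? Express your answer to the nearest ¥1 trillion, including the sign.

MPC = 1 − MPS = 1 − 0.18 = 0.82.
Spending multiplier = 1/(1 − c(1−t) + m) = 1/(1 − 0.82×0.86 + 0.11) = 1/0.4048 ≈ 2.47.
Need ΔY = −¥377 trillion, so ΔG = ΔY/k = (−¥377 trillion) × 0.4048 ≈ −¥153 trillion.
The government should cut government spending by ¥153 trillion.

−¥153 trillion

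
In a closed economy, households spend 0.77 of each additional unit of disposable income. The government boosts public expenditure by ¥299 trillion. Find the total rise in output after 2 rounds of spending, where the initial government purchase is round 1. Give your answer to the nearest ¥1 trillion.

Round 1 adds ΔG = ¥299 trillion; each later round is MPC = 0.77 times the previous.
After 2 rounds: 299 + 230.23 = ΔG·(1 − c^2)/(1 − c) = 299 × (1 − 0.5929)/0.23 ≈ ¥529 trillion.

¥529 trillion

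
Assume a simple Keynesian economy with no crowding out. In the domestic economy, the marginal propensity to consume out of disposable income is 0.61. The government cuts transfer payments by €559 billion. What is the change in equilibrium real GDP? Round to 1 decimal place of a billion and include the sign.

The transfer change shifts disposable income by −€559 billion, so first-round consumption changes by c·ΔTR = 0.61 × (−€559 billion) = −€340.99 billion.
Expenditure multiplier = 1/(1 − MPC) = 1/(1 − 0.61) = 1/0.39 ≈ 2.564.
The transfer multiplier is c × k ≈ 1.564, so ΔY = k × (c·ΔTR) = (−€340.99 billion) / 0.39 ≈ −€874.3 billion.

−€874.3 billion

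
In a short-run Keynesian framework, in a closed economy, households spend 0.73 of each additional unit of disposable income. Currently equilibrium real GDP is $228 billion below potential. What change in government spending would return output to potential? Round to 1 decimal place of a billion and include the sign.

Spending multiplier = 1/(1 − MPC) = 1/(1 − 0.73) = 1/0.27 ≈ 3.704.
Need ΔY = +$228 billion, so ΔG = ΔY/k = (+$228 billion) × 0.27 ≈ +$61.6 billion.
The government should increase government spending by $61.6 billion.

+$61.6 billion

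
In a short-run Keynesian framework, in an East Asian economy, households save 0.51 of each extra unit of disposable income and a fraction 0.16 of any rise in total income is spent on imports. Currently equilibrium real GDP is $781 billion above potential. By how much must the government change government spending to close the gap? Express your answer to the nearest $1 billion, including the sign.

−$523 billion

MPC = 1 − MPS = 1 − 0.51 = 0.49.
Spending multiplier = 1/(1 − c + m) = 1/(1 − 0.49 + 0.16) = 1/0.67 ≈ 1.493.
Need ΔY = −$781 billion, so ΔG = ΔY/k = (−$781 billion) × 0.67 ≈ −$523 billion.
The government should cut government spending by $523 billion.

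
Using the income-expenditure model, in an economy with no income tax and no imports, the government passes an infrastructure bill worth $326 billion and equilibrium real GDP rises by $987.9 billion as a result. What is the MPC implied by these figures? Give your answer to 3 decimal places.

0.670

Implied spending multiplier k = ΔY/ΔG = 987.9/326 ≈ 3.0304.
Since k = 1/(1 − MPC), MPC = 1 − 1/k = 1 − ΔG/ΔY = 1 − 326/987.9 ≈ 0.670.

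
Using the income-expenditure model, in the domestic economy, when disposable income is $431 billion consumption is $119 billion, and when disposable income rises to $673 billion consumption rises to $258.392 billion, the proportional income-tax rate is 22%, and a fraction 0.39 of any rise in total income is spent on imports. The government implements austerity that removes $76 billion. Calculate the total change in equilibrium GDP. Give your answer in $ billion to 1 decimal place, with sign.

MPC = ΔC/ΔYd = (258.392 − 119)/(673 − 431) = 139.392/242 = 0.576.
Government-spending multiplier = 1/(1 − c(1−t) + m) = 1/(1 − 0.576×0.78 + 0.39) = 1/0.94072 ≈ 1.063.
ΔY = k × ΔG = (−$76 billion) / 0.94072 ≈ −$80.8 billion.

−$80.8 billion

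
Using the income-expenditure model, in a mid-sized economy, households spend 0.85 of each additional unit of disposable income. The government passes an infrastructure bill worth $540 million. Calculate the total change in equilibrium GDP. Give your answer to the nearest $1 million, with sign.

+$3,600 million

Government-spending multiplier = 1/(1 − MPC) = 1/(1 − 0.85) = 1/0.15 ≈ 6.667.
ΔY = k × ΔG = (+$540 million) / 0.15 = +$3,600 million.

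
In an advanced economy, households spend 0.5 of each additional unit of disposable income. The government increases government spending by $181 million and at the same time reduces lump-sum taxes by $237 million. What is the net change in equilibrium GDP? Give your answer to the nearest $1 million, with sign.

+$599 million

Expenditure multiplier = 1/(1 − MPC) = 1/(1 − 0.5) = 1/0.5 = 2.
ΔG contributes k·ΔG = (+$181 million) / 0.5 = +$362 million.
ΔT of −$237 million changes first-round spending by −c·ΔT = +$118.5 million, contributing k·(−c·ΔT) = (+$118.5 million) / 0.5 = +$237 million.
Net ΔY = k(ΔG − c·ΔT) = (+$299.5 million) / 0.5 = +$599 million.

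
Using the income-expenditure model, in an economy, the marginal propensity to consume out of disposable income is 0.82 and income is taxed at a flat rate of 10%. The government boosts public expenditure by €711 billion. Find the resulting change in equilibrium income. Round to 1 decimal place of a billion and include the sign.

Expenditure multiplier = 1/(1 − c(1−t)) = 1/(1 − 0.82×0.9) = 1/0.262 ≈ 3.817.
ΔY = k × ΔG = (+€711 billion) / 0.262 ≈ +€2,713.7 billion.

+€2,713.7 billion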